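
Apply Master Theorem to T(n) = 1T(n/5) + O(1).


a=1, b=5, c=0. log_5(1)=0 = c=0. Case 2: O(n^c log n) = O(log n)
Complexity: O(log n)


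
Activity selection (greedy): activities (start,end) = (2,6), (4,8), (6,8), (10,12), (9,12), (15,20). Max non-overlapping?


Greedy: pick earliest-ending, then skip overlaps.
Selected (4 activities): [(2, 6), (6, 8), (10, 12), (15, 20)]


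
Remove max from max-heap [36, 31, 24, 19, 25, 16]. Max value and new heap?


Max = 36
Replace root with last, heapify down
Resulting heap: [31, 25, 24, 19, 16]


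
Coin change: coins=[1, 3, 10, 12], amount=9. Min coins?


dp[0]=0; dp[i]=1+min(dp[i-c] for c in coins)
...dp[4]=2, dp[5]=3, dp[6]=2, dp[7]=3, dp[8]=4, dp[9]=3
Minimum coins for 9 = 3


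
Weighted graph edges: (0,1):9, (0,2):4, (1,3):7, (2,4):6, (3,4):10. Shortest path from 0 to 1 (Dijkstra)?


Dijkstra from 0:
Distances: {0: 0, 1: 9, 2: 4, 3: 16, 4: 10}
Shortest distance to 1 = 9, path = [0, 1]


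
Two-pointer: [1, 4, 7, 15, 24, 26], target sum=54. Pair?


Two pointers: lo=0, hi=5
No pair sums to 54


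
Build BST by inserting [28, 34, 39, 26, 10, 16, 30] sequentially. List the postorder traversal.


Root = 28; build tree by BST insertion.
Postorder traversal: [16, 10, 26, 30, 39, 34, 28]


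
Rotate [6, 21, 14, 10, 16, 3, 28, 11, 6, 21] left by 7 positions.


Left rotate by 7: [11, 6, 21, 6, 21, 14, 10, 16, 3, 28]


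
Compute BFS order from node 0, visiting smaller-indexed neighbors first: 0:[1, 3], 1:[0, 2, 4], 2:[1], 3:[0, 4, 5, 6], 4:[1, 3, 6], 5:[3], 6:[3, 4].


BFS queue: start with [0]
Visit order: [0, 1, 3, 2, 4, 5, 6]


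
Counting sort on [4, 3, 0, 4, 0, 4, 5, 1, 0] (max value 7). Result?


Count array: [3, 1, 0, 1, 3, 1, 0, 0]
Reconstruct: [0, 0, 0, 1, 3, 4, 4, 4, 5]


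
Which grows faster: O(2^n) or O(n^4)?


quartic grows slower than exponential
O(n^4) is asymptotically smaller; O(2^n) grows faster


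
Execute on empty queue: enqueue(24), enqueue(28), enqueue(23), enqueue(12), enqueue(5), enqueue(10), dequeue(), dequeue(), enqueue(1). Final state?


enqueue(24) -> [24]
enqueue(28) -> [24, 28]
enqueue(23) -> [24, 28, 23]
enqueue(12) -> [24, 28, 23, 12]
enqueue(5) -> [24, 28, 23, 12, 5]
enqueue(10) -> [24, 28, 23, 12, 5, 10]
dequeue() returns 24 -> [28, 23, 12, 5, 10]
dequeue() returns 28 -> [23, 12, 5, 10]
enqueue(1) -> [23, 12, 5, 10, 1]
Final queue (front to back): [23, 12, 5, 10, 1]


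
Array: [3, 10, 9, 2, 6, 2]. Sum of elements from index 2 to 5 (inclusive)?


Prefix sums: [0, 3, 13, 22, 24, 30, 32]
Sum[2..5] = prefix[6] - prefix[2] = 32 - 13 = 19


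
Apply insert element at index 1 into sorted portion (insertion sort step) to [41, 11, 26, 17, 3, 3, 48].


After one pass: [11, 41, 26, 17, 3, 3, 48]


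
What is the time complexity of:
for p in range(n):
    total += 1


Per nesting level: O(n) = O(n)
Complexity: O(n)


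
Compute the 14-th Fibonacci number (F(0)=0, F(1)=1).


F(n)=F(n-1)+F(n-2)
...F(12)=144, F(13)=233, F(14)=377


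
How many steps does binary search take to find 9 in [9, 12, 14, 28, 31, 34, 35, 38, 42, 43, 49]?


Search for 9:
[0,10] mid=5 arr[5]=34
[0,4] mid=2 arr[2]=14
[0,1] mid=0 arr[0]=9
Total: 3 comparisons


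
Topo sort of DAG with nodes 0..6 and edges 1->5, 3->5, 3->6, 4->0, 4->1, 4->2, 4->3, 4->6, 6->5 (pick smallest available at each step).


Kahn's algorithm, process smallest node first
Order: [4, 0, 1, 2, 3, 6, 5]


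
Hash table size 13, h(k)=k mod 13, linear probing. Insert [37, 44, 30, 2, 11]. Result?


Insertions: 37->slot 11; 44->slot 5; 30->slot 4; 2->slot 2; 11->slot 12
Table: [None, None, 2, None, 30, 44, None, None, None, None, None, 37, 11]


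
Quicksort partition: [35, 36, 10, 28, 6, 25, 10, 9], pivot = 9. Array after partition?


Elements <= 9 go left of pivot.
Result: [6, 9, 10, 28, 35, 25, 10, 36], pivot at index 1


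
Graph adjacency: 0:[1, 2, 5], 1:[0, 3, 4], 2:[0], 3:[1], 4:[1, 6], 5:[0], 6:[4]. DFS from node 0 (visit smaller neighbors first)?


DFS stack-based: start with [0]
Visit order: [0, 1, 3, 4, 6, 2, 5]


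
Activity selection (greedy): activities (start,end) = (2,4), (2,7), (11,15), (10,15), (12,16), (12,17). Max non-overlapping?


Greedy: pick earliest-ending, then skip overlaps.
Selected (2 activities): [(2, 4), (11, 15)]


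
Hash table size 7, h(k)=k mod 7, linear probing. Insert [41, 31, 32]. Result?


Insertions: 41->slot 6; 31->slot 3; 32->slot 4
Table: [None, None, None, 31, 32, None, 41]


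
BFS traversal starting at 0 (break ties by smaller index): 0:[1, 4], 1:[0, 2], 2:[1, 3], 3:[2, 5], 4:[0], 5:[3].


BFS queue: start with [0]
Visit order: [0, 1, 4, 2, 3, 5]


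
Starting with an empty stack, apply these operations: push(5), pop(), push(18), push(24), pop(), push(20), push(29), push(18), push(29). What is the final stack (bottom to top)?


push(5) -> [5]
pop() returns 5 -> []
push(18) -> [18]
push(24) -> [18, 24]
pop() returns 24 -> [18]
push(20) -> [18, 20]
push(29) -> [18, 20, 29]
push(18) -> [18, 20, 29, 18]
push(29) -> [18, 20, 29, 18, 29]
Final stack (bottom to top): [18, 20, 29, 18, 29]


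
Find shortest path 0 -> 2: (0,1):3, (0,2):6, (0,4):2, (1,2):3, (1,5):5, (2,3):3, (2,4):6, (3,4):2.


Dijkstra from 0:
Distances: {0: 0, 1: 3, 2: 6, 3: 4, 4: 2, 5: 8}
Shortest distance to 2 = 6, path = [0, 2]


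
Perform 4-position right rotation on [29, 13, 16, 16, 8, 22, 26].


Right rotate by 4: [16, 8, 22, 26, 29, 13, 16]


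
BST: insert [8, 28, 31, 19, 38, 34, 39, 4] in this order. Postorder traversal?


Root = 8; build tree by BST insertion.
Postorder traversal: [4, 19, 34, 39, 38, 31, 28, 8]


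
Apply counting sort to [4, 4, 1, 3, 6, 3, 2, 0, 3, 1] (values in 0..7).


Count array: [1, 2, 1, 3, 2, 0, 1, 0]
Reconstruct: [0, 1, 1, 2, 3, 3, 3, 4, 4, 6]


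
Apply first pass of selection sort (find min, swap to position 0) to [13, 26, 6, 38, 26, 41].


After one pass: [6, 26, 13, 38, 26, 41]


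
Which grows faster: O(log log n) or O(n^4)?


double-logarithmic grows slower than quartic
O(log log n) is asymptotically smaller; O(n^4) grows faster


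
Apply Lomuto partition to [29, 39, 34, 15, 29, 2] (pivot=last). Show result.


Elements <= 2 go left of pivot.
Result: [2, 39, 34, 15, 29, 29], pivot at index 0


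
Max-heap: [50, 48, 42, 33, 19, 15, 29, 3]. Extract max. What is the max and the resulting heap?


Max = 50
Replace root with last, heapify down
Resulting heap: [48, 33, 42, 3, 19, 15, 29]


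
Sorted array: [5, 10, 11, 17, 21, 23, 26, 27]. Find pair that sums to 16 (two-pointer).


Two pointers: lo=0, hi=7
Found pair: (5, 11) summing to 16


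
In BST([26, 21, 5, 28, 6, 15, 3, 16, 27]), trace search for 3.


BST root = 26
Search for 3: compare at each node
Path: [26, 21, 5, 3]


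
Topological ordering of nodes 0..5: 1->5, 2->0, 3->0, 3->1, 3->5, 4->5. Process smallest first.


Kahn's algorithm, process smallest node first
Order: [2, 3, 0, 1, 4, 5]


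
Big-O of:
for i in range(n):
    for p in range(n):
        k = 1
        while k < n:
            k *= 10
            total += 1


Per nesting level: O(n) * O(n) * O(log n) = O(n^2 log n)
Complexity: O(n^2 log n)


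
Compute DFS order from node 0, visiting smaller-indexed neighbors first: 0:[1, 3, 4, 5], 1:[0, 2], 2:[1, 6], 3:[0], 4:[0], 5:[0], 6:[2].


DFS stack-based: start with [0]
Visit order: [0, 1, 2, 6, 3, 4, 5]


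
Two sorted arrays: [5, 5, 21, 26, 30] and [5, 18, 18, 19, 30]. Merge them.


Compare heads, take smaller each step.
Merged: [5, 5, 5, 18, 18, 19, 21, 26, 30, 30]


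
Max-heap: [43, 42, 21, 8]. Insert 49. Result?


Append 49: [43, 42, 21, 8, 49]
Bubble up: swap idx 4(49) with idx 1(42); swap idx 1(49) with idx 0(43)
Result: [49, 43, 21, 8, 42]


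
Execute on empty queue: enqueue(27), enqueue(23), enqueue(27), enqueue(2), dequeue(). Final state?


enqueue(27) -> [27]
enqueue(23) -> [27, 23]
enqueue(27) -> [27, 23, 27]
enqueue(2) -> [27, 23, 27, 2]
dequeue() returns 27 -> [23, 27, 2]
Final queue (front to back): [23, 27, 2]


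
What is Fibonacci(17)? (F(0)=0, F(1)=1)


F(n)=F(n-1)+F(n-2)
...F(15)=610, F(16)=987, F(17)=1597


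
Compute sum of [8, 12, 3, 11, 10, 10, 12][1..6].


Prefix sums: [0, 8, 20, 23, 34, 44, 54, 66]
Sum[1..6] = prefix[7] - prefix[1] = 66 - 8 = 58


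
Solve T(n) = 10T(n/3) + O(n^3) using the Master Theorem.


a=10, b=3, c=3. log_3(10)=2.096 < c=3. Case 3: O(n^c) = O(n^3)
Complexity: O(n^3)


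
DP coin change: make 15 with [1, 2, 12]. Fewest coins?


dp[0]=0; dp[i]=1+min(dp[i-c] for c in coins)
...dp[10]=5, dp[11]=6, dp[12]=1, dp[13]=2, dp[14]=2, dp[15]=3
Minimum coins for 15 = 3


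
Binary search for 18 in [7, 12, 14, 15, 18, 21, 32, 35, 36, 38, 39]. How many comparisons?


Search for 18:
[0,10] mid=5 arr[5]=21
[0,4] mid=2 arr[2]=14
[3,4] mid=3 arr[3]=15
[4,4] mid=4 arr[4]=18
Total: 4 comparisons


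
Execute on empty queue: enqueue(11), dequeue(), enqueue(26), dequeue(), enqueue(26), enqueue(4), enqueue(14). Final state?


enqueue(11) -> [11]
dequeue() returns 11 -> []
enqueue(26) -> [26]
dequeue() returns 26 -> []
enqueue(26) -> [26]
enqueue(4) -> [26, 4]
enqueue(14) -> [26, 4, 14]
Final queue (front to back): [26, 4, 14]


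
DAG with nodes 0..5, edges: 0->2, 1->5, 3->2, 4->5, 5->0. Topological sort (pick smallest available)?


Kahn's algorithm, process smallest node first
Order: [1, 3, 4, 5, 0, 2]


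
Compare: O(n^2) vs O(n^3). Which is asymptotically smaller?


quadratic grows slower than cubic
O(n^2) is asymptotically smaller; O(n^3) grows faster


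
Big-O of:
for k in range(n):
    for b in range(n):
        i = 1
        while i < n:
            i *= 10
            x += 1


Per nesting level: O(n) * O(n) * O(log n) = O(n^2 log n)
Complexity: O(n^2 log n)


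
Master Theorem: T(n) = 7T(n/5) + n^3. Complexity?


a=7, b=5, c=3. log_5(7)=1.209 < c=3. Case 3: O(n^c) = O(n^3)
Complexity: O(n^3)


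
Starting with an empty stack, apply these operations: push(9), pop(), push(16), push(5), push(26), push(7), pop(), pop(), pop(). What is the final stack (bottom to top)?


push(9) -> [9]
pop() returns 9 -> []
push(16) -> [16]
push(5) -> [16, 5]
push(26) -> [16, 5, 26]
push(7) -> [16, 5, 26, 7]
pop() returns 7 -> [16, 5, 26]
pop() returns 26 -> [16, 5]
pop() returns 5 -> [16]
Final stack (bottom to top): [16]


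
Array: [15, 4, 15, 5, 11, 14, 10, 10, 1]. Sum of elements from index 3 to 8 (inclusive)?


Prefix sums: [0, 15, 19, 34, 39, 50, 64, 74, 84, 85]
Sum[3..8] = prefix[9] - prefix[3] = 85 - 34 = 51


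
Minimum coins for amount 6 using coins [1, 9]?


dp[0]=0; dp[i]=1+min(dp[i-c] for c in coins)
...dp[1]=1, dp[2]=2, dp[3]=3, dp[4]=4, dp[5]=5, dp[6]=6
Minimum coins for 6 = 6


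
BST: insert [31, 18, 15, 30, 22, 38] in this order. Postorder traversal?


Root = 31; build tree by BST insertion.
Postorder traversal: [15, 22, 30, 18, 38, 31]


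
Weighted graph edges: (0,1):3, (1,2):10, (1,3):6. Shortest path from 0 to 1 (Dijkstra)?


Dijkstra from 0:
Distances: {0: 0, 1: 3, 2: 13, 3: 9}
Shortest distance to 1 = 3, path = [0, 1]


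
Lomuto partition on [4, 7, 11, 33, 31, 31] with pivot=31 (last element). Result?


Elements <= 31 go left of pivot.
Result: [4, 7, 11, 31, 31, 33], pivot at index 4


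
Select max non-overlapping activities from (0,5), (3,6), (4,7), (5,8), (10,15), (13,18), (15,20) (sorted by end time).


Greedy: pick earliest-ending, then skip overlaps.
Selected (4 activities): [(0, 5), (5, 8), (10, 15), (15, 20)]


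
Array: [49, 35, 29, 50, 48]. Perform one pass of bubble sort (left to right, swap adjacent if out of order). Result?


After one pass: [35, 29, 49, 48, 50]


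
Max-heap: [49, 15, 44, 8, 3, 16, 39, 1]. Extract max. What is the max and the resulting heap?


Max = 49
Replace root with last, heapify down
Resulting heap: [44, 15, 39, 8, 3, 16, 1]


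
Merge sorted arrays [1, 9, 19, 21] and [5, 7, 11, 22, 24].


Compare heads, take smaller each step.
Merged: [1, 5, 7, 9, 11, 19, 21, 22, 24]


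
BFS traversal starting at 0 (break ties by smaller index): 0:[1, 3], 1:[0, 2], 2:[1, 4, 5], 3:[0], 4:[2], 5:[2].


BFS queue: start with [0]
Visit order: [0, 1, 3, 2, 4, 5]


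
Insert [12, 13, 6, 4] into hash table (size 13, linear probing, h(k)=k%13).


Insertions: 12->slot 12; 13->slot 0; 6->slot 6; 4->slot 4
Table: [13, None, None, None, 4, None, 6, None, None, None, None, None, 12]


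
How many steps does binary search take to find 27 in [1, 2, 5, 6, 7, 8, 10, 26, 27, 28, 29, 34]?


Search for 27:
[0,11] mid=5 arr[5]=8
[6,11] mid=8 arr[8]=27
Total: 2 comparisons


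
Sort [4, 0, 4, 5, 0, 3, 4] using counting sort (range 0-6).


Count array: [2, 0, 0, 1, 3, 1, 0]
Reconstruct: [0, 0, 3, 4, 4, 4, 5]


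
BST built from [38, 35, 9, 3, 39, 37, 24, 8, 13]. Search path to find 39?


BST root = 38
Search for 39: compare at each node
Path: [38, 39]


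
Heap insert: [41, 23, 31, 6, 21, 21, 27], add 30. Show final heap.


Append 30: [41, 23, 31, 6, 21, 21, 27, 30]
Bubble up: swap idx 7(30) with idx 3(6); swap idx 3(30) with idx 1(23)
Result: [41, 30, 31, 23, 21, 21, 27, 6]


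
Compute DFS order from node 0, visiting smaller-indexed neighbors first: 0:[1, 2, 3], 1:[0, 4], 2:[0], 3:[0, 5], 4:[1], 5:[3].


DFS stack-based: start with [0]
Visit order: [0, 1, 4, 2, 3, 5]


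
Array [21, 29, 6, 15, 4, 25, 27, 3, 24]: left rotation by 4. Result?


Left rotate by 4: [4, 25, 27, 3, 24, 21, 29, 6, 15]


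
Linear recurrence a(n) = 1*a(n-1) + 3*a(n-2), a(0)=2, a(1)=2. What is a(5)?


Build bottom-up:
...a(3)=14, a(4)=38, a(5)=1*38+3*14=80


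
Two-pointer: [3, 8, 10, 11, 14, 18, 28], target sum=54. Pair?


Two pointers: lo=0, hi=6
No pair sums to 54


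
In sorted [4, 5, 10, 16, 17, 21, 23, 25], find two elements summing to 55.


Two pointers: lo=0, hi=7
No pair sums to 55


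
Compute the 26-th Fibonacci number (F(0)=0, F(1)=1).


F(n)=F(n-1)+F(n-2)
...F(24)=46368, F(25)=75025, F(26)=121393


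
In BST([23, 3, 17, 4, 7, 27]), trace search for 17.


BST root = 23
Search for 17: compare at each node
Path: [23, 3, 17]


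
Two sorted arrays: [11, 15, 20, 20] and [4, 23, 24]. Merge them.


Compare heads, take smaller each step.
Merged: [4, 11, 15, 20, 20, 23, 24]


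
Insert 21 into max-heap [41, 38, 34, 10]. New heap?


Append 21: [41, 38, 34, 10, 21]
Bubble up: no swaps needed
Result: [41, 38, 34, 10, 21]


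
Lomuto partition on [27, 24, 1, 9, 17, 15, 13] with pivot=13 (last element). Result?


Elements <= 13 go left of pivot.
Result: [1, 9, 13, 24, 17, 15, 27], pivot at index 2


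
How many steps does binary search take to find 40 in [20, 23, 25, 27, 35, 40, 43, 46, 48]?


Search for 40:
[0,8] mid=4 arr[4]=35
[5,8] mid=6 arr[6]=43
[5,5] mid=5 arr[5]=40
Total: 3 comparisons


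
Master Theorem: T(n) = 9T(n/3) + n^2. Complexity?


a=9, b=3, c=2. log_3(9)=2 = c=2. Case 2: O(n^c log n) = O(n^2 log n)
Complexity: O(n^2 log n)


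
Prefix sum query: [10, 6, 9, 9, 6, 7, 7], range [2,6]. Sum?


Prefix sums: [0, 10, 16, 25, 34, 40, 47, 54]
Sum[2..6] = prefix[7] - prefix[2] = 54 - 16 = 38


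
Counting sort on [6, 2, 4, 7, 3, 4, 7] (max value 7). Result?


Count array: [0, 0, 1, 1, 2, 0, 1, 2]
Reconstruct: [2, 3, 4, 4, 6, 7, 7]


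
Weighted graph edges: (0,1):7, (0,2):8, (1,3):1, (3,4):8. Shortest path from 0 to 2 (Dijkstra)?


Dijkstra from 0:
Distances: {0: 0, 1: 7, 2: 8, 3: 8, 4: 16}
Shortest distance to 2 = 8, path = [0, 2]


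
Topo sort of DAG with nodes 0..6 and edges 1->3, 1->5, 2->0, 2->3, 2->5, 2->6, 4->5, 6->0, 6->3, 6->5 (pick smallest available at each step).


Kahn's algorithm, process smallest node first
Order: [1, 2, 4, 6, 0, 3, 5]


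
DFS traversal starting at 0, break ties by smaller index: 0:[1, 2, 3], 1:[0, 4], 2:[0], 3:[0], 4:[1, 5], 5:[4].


DFS stack-based: start with [0]
Visit order: [0, 1, 4, 5, 2, 3]


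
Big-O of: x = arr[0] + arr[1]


Analysis: constant-time operation, no loop
Complexity: O(1)


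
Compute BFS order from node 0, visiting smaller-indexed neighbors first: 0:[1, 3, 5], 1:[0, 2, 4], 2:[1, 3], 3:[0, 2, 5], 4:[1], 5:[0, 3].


BFS queue: start with [0]
Visit order: [0, 1, 3, 5, 2, 4]


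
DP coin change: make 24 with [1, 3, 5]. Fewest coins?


dp[0]=0; dp[i]=1+min(dp[i-c] for c in coins)
...dp[19]=5, dp[20]=4, dp[21]=5, dp[22]=6, dp[23]=5, dp[24]=6
Minimum coins for 24 = 6


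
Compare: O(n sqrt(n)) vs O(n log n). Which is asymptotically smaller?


linearithmic grows slower than n^1.5
O(n log n) is asymptotically smaller; O(n sqrt(n)) grows faster


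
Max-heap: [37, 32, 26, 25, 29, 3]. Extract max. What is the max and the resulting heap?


Max = 37
Replace root with last, heapify down
Resulting heap: [32, 29, 26, 25, 3]


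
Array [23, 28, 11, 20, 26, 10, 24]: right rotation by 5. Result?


Right rotate by 5: [11, 20, 26, 10, 24, 23, 28]


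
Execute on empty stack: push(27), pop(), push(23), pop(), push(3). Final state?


push(27) -> [27]
pop() returns 27 -> []
push(23) -> [23]
pop() returns 23 -> []
push(3) -> [3]
Final stack (bottom to top): [3]


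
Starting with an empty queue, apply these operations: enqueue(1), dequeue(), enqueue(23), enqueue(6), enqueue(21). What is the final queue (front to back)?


enqueue(1) -> [1]
dequeue() returns 1 -> []
enqueue(23) -> [23]
enqueue(6) -> [23, 6]
enqueue(21) -> [23, 6, 21]
Final queue (front to back): [23, 6, 21]


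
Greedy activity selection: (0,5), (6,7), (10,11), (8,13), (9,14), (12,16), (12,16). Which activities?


Greedy: pick earliest-ending, then skip overlaps.
Selected (4 activities): [(0, 5), (6, 7), (10, 11), (12, 16)]


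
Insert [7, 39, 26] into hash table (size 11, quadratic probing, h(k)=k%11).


Insertions: 7->slot 7; 39->slot 6; 26->slot 4
Table: [None, None, None, None, 26, None, 39, 7, None, None, None]


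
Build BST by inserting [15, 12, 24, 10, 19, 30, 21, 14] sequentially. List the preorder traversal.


Root = 15; build tree by BST insertion.
Preorder traversal: [15, 12, 10, 14, 24, 19, 21, 30]


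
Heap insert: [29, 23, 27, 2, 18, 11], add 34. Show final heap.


Append 34: [29, 23, 27, 2, 18, 11, 34]
Bubble up: swap idx 6(34) with idx 2(27); swap idx 2(34) with idx 0(29)
Result: [34, 23, 29, 2, 18, 11, 27]


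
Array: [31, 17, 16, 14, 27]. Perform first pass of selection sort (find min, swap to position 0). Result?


After one pass: [14, 17, 16, 31, 27]


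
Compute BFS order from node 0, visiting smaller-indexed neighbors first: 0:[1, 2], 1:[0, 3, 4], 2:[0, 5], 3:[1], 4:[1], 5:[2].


BFS queue: start with [0]
Visit order: [0, 1, 2, 3, 4, 5]


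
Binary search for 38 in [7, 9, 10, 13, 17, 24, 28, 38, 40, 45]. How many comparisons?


Search for 38:
[0,9] mid=4 arr[4]=17
[5,9] mid=7 arr[7]=38
Total: 2 comparisons


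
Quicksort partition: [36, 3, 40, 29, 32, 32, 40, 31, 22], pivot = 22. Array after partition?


Elements <= 22 go left of pivot.
Result: [3, 22, 40, 29, 32, 32, 40, 31, 36], pivot at index 1


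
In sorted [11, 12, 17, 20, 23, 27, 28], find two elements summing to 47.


Two pointers: lo=0, hi=6
Found pair: (20, 27) summing to 47


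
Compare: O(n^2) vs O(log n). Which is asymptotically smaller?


logarithmic grows slower than quadratic
O(log n) is asymptotically smaller; O(n^2) grows faster


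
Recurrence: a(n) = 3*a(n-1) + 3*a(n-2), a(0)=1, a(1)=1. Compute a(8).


Build bottom-up:
...a(6)=1161, a(7)=4401, a(8)=3*4401+3*1161=16686


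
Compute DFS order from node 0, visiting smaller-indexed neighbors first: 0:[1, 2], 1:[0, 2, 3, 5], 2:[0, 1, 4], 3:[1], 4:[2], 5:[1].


DFS stack-based: start with [0]
Visit order: [0, 1, 2, 4, 3, 5]


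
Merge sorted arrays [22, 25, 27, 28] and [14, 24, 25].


Compare heads, take smaller each step.
Merged: [14, 22, 24, 25, 25, 27, 28]


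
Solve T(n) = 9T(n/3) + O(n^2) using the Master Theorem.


a=9, b=3, c=2. log_3(9)=2 = c=2. Case 2: O(n^c log n) = O(n^2 log n)
Complexity: O(n^2 log n)


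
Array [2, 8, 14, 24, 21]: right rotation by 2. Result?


Right rotate by 2: [24, 21, 2, 8, 14]


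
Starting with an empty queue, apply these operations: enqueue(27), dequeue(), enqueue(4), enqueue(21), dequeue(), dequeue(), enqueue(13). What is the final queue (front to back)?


enqueue(27) -> [27]
dequeue() returns 27 -> []
enqueue(4) -> [4]
enqueue(21) -> [4, 21]
dequeue() returns 4 -> [21]
dequeue() returns 21 -> []
enqueue(13) -> [13]
Final queue (front to back): [13]


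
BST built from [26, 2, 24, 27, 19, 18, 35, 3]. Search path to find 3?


BST root = 26
Search for 3: compare at each node
Path: [26, 2, 24, 19, 18, 3]


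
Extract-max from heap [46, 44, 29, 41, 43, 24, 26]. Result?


Max = 46
Replace root with last, heapify down
Resulting heap: [44, 43, 29, 41, 26, 24]


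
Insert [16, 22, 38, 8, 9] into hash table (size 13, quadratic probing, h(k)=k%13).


Insertions: 16->slot 3; 22->slot 9; 38->slot 12; 8->slot 8; 9->slot 10
Table: [None, None, None, 16, None, None, None, None, 8, 22, 9, None, 38]


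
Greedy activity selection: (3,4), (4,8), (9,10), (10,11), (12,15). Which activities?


Greedy: pick earliest-ending, then skip overlaps.
Selected (5 activities): [(3, 4), (4, 8), (9, 10), (10, 11), (12, 15)]


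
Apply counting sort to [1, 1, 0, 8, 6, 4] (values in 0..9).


Count array: [1, 2, 0, 0, 1, 0, 1, 0, 1, 0]
Reconstruct: [0, 1, 1, 4, 6, 8]


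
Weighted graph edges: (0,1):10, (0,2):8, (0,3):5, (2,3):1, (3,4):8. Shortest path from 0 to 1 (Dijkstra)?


Dijkstra from 0:
Distances: {0: 0, 1: 10, 2: 6, 3: 5, 4: 13}
Shortest distance to 1 = 10, path = [0, 1]


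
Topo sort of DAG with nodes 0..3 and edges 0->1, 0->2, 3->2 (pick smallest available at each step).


Kahn's algorithm, process smallest node first
Order: [0, 1, 3, 2]


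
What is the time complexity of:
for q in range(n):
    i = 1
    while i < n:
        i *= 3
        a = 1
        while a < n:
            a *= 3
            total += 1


Per nesting level: O(n) * O(log n) * O(log n) = O(n (log n)^2)
Complexity: O(n (log n)^2)


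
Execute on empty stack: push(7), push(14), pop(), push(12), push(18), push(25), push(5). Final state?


push(7) -> [7]
push(14) -> [7, 14]
pop() returns 14 -> [7]
push(12) -> [7, 12]
push(18) -> [7, 12, 18]
push(25) -> [7, 12, 18, 25]
push(5) -> [7, 12, 18, 25, 5]
Final stack (bottom to top): [7, 12, 18, 25, 5]


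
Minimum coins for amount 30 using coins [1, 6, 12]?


dp[0]=0; dp[i]=1+min(dp[i-c] for c in coins)
...dp[25]=3, dp[26]=4, dp[27]=5, dp[28]=6, dp[29]=7, dp[30]=3
Minimum coins for 30 = 3


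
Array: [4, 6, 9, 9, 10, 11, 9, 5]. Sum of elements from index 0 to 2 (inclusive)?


Prefix sums: [0, 4, 10, 19, 28, 38, 49, 58, 63]
Sum[0..2] = prefix[3] - prefix[0] = 19 - 0 = 19


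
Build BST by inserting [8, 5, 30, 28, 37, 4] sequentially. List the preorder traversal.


Root = 8; build tree by BST insertion.
Preorder traversal: [8, 5, 4, 30, 28, 37]


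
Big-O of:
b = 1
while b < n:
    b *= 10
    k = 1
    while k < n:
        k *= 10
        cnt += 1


Per nesting level: O(log n) * O(log n) = O((log n)^2)
Complexity: O((log n)^2)


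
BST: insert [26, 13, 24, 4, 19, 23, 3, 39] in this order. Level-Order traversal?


Root = 26; build tree by BST insertion.
Level-Order traversal: [26, 13, 39, 4, 24, 3, 19, 23]


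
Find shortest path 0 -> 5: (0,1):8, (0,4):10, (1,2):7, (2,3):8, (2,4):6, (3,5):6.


Dijkstra from 0:
Distances: {0: 0, 1: 8, 2: 15, 3: 23, 4: 10, 5: 29}
Shortest distance to 5 = 29, path = [0, 1, 2, 3, 5]


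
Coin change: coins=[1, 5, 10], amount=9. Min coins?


dp[0]=0; dp[i]=1+min(dp[i-c] for c in coins)
...dp[4]=4, dp[5]=1, dp[6]=2, dp[7]=3, dp[8]=4, dp[9]=5
Minimum coins for 9 = 5


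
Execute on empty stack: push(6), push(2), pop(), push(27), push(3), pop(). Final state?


push(6) -> [6]
push(2) -> [6, 2]
pop() returns 2 -> [6]
push(27) -> [6, 27]
push(3) -> [6, 27, 3]
pop() returns 3 -> [6, 27]
Final stack (bottom to top): [6, 27]


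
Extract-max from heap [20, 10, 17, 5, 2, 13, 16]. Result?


Max = 20
Replace root with last, heapify down
Resulting heap: [17, 10, 16, 5, 2, 13]


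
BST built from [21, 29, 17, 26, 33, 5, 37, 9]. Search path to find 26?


BST root = 21
Search for 26: compare at each node
Path: [21, 29, 26]


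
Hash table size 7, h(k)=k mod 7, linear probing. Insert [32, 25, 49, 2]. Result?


Insertions: 32->slot 4; 25->slot 5; 49->slot 0; 2->slot 2
Table: [49, None, 2, None, 32, 25, None]


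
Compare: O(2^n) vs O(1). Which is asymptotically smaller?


constant grows slower than exponential
O(1) is asymptotically smaller; O(2^n) grows faster


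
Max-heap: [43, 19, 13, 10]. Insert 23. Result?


Append 23: [43, 19, 13, 10, 23]
Bubble up: swap idx 4(23) with idx 1(19)
Result: [43, 23, 13, 10, 19]


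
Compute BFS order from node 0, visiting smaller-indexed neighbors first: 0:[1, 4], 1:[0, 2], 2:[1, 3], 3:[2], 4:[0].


BFS queue: start with [0]
Visit order: [0, 1, 4, 2, 3]


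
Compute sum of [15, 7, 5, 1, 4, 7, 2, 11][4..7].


Prefix sums: [0, 15, 22, 27, 28, 32, 39, 41, 52]
Sum[4..7] = prefix[8] - prefix[4] = 52 - 28 = 24


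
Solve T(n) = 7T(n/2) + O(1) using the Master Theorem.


a=7, b=2, c=0. log_2(7)=2.807 > c=0. Case 1: O(n^log_b(a)) = O(n^2.807)
Complexity: O(n^2.807)


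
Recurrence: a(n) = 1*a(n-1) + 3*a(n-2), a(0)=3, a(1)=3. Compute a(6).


Build bottom-up:
...a(4)=57, a(5)=120, a(6)=1*120+3*57=291


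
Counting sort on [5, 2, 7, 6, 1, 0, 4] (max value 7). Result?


Count array: [1, 1, 1, 0, 1, 1, 1, 1]
Reconstruct: [0, 1, 2, 4, 5, 6, 7]


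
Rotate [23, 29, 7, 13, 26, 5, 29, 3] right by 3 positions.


Right rotate by 3: [5, 29, 3, 23, 29, 7, 13, 26]


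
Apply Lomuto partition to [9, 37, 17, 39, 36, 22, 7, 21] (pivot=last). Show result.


Elements <= 21 go left of pivot.
Result: [9, 17, 7, 21, 36, 22, 37, 39], pivot at index 3


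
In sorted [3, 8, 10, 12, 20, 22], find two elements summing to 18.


Two pointers: lo=0, hi=5
Found pair: (8, 10) summing to 18


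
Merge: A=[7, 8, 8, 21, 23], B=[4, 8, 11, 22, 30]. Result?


Compare heads, take smaller each step.
Merged: [4, 7, 8, 8, 8, 11, 21, 22, 23, 30]


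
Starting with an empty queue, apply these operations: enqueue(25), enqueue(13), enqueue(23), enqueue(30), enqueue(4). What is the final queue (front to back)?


enqueue(25) -> [25]
enqueue(13) -> [25, 13]
enqueue(23) -> [25, 13, 23]
enqueue(30) -> [25, 13, 23, 30]
enqueue(4) -> [25, 13, 23, 30, 4]
Final queue (front to back): [25, 13, 23, 30, 4]


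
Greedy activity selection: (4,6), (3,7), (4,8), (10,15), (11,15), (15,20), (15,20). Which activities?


Greedy: pick earliest-ending, then skip overlaps.
Selected (3 activities): [(4, 6), (10, 15), (15, 20)]


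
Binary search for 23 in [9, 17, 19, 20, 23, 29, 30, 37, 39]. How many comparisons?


Search for 23:
[0,8] mid=4 arr[4]=23
Total: 1 comparisons


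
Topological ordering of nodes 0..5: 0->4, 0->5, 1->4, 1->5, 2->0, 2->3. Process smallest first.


Kahn's algorithm, process smallest node first
Order: [1, 2, 0, 3, 4, 5]


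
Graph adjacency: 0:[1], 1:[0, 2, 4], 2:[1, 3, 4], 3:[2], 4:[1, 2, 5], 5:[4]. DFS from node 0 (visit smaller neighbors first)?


DFS stack-based: start with [0]
Visit order: [0, 1, 2, 3, 4, 5]


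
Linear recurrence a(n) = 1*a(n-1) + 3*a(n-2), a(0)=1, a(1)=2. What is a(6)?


Build bottom-up:
...a(4)=26, a(5)=59, a(6)=1*59+3*26=137


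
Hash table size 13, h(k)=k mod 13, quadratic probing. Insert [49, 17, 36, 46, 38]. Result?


Insertions: 49->slot 10; 17->slot 4; 36->slot 11; 46->slot 7; 38->slot 12
Table: [None, None, None, None, 17, None, None, 46, None, None, 49, 36, 38]


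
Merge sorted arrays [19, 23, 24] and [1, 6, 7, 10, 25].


Compare heads, take smaller each step.
Merged: [1, 6, 7, 10, 19, 23, 24, 25]


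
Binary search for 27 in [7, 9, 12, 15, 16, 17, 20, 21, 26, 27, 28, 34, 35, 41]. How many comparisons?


Search for 27:
[0,13] mid=6 arr[6]=20
[7,13] mid=10 arr[10]=28
[7,9] mid=8 arr[8]=26
[9,9] mid=9 arr[9]=27
Total: 4 comparisons


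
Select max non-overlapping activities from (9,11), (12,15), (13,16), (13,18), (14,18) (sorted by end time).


Greedy: pick earliest-ending, then skip overlaps.
Selected (2 activities): [(9, 11), (12, 15)]


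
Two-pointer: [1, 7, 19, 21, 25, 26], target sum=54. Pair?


Two pointers: lo=0, hi=5
No pair sums to 54


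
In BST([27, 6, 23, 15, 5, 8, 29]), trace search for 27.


BST root = 27
Search for 27: compare at each node
Path: [27]


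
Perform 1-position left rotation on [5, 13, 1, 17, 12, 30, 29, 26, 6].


Left rotate by 1: [13, 1, 17, 12, 30, 29, 26, 6, 5]


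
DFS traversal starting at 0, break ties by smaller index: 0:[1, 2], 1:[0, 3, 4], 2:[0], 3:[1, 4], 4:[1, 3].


DFS stack-based: start with [0]
Visit order: [0, 1, 3, 4, 2]


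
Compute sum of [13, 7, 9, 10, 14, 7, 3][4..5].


Prefix sums: [0, 13, 20, 29, 39, 53, 60, 63]
Sum[4..5] = prefix[6] - prefix[4] = 60 - 39 = 21


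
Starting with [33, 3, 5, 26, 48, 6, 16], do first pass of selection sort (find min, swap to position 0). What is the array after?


After one pass: [3, 33, 5, 26, 48, 6, 16]


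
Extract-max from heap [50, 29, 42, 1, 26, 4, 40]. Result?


Max = 50
Replace root with last, heapify down
Resulting heap: [42, 29, 40, 1, 26, 4]


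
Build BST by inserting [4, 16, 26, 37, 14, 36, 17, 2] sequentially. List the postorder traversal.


Root = 4; build tree by BST insertion.
Postorder traversal: [2, 14, 17, 36, 37, 26, 16, 4]


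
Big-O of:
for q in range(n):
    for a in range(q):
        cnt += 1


Per nesting level: O(n) * O(n) [triangular over q] = O(n^2)
Complexity: O(n^2)


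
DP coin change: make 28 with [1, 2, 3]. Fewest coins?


dp[0]=0; dp[i]=1+min(dp[i-c] for c in coins)
...dp[23]=8, dp[24]=8, dp[25]=9, dp[26]=9, dp[27]=9, dp[28]=10
Minimum coins for 28 = 10


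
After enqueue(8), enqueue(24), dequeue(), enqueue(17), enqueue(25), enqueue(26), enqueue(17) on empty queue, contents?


enqueue(8) -> [8]
enqueue(24) -> [8, 24]
dequeue() returns 8 -> [24]
enqueue(17) -> [24, 17]
enqueue(25) -> [24, 17, 25]
enqueue(26) -> [24, 17, 25, 26]
enqueue(17) -> [24, 17, 25, 26, 17]
Final queue (front to back): [24, 17, 25, 26, 17]


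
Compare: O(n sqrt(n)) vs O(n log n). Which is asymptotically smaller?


linearithmic grows slower than n^1.5
O(n log n) is asymptotically smaller; O(n sqrt(n)) grows faster


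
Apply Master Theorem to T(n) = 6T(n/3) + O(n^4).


a=6, b=3, c=4. log_3(6)=1.631 < c=4. Case 3: O(n^c) = O(n^4)
Complexity: O(n^4)


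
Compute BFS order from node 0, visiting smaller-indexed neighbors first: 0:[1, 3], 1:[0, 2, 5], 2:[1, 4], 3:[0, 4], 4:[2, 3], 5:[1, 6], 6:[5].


BFS queue: start with [0]
Visit order: [0, 1, 3, 2, 5, 4, 6]


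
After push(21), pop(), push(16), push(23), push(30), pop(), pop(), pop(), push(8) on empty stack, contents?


push(21) -> [21]
pop() returns 21 -> []
push(16) -> [16]
push(23) -> [16, 23]
push(30) -> [16, 23, 30]
pop() returns 30 -> [16, 23]
pop() returns 23 -> [16]
pop() returns 16 -> []
push(8) -> [8]
Final stack (bottom to top): [8]


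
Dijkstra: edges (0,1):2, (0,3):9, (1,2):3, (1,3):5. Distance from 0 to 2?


Dijkstra from 0:
Distances: {0: 0, 1: 2, 2: 5, 3: 7}
Shortest distance to 2 = 5, path = [0, 1, 2]


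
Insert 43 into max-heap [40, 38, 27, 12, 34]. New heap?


Append 43: [40, 38, 27, 12, 34, 43]
Bubble up: swap idx 5(43) with idx 2(27); swap idx 2(43) with idx 0(40)
Result: [43, 38, 40, 12, 34, 27]


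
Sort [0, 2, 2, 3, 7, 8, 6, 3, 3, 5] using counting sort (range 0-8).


Count array: [1, 0, 2, 3, 0, 1, 1, 1, 1]
Reconstruct: [0, 2, 2, 3, 3, 3, 5, 6, 7, 8]


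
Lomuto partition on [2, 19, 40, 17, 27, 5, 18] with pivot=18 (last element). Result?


Elements <= 18 go left of pivot.
Result: [2, 17, 5, 18, 27, 40, 19], pivot at index 3


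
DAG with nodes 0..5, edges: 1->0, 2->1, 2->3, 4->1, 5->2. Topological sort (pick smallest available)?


Kahn's algorithm, process smallest node first
Order: [4, 5, 2, 1, 0, 3]


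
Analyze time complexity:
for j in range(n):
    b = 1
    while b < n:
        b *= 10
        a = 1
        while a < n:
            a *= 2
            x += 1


Per nesting level: O(n) * O(log n) * O(log n) = O(n (log n)^2)
Complexity: O(n (log n)^2)


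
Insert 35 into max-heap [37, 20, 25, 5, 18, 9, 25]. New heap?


Append 35: [37, 20, 25, 5, 18, 9, 25, 35]
Bubble up: swap idx 7(35) with idx 3(5); swap idx 3(35) with idx 1(20)
Result: [37, 35, 25, 20, 18, 9, 25, 5]


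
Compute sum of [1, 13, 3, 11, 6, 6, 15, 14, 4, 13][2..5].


Prefix sums: [0, 1, 14, 17, 28, 34, 40, 55, 69, 73, 86]
Sum[2..5] = prefix[6] - prefix[2] = 40 - 14 = 26


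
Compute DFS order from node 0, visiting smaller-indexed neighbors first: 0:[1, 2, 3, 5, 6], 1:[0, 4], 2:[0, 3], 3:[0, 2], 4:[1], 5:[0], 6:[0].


DFS stack-based: start with [0]
Visit order: [0, 1, 4, 2, 3, 5, 6]


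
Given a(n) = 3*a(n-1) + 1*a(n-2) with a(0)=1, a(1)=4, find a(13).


Build bottom-up:
...a(11)=608761, a(12)=2010601, a(13)=3*2010601+1*608761=6640564


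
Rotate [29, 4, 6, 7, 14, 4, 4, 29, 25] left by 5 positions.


Left rotate by 5: [4, 4, 29, 25, 29, 4, 6, 7, 14]


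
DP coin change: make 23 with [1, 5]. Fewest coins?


dp[0]=0; dp[i]=1+min(dp[i-c] for c in coins)
...dp[18]=6, dp[19]=7, dp[20]=4, dp[21]=5, dp[22]=6, dp[23]=7
Minimum coins for 23 = 7


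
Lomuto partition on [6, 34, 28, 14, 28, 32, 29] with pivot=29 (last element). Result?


Elements <= 29 go left of pivot.
Result: [6, 28, 14, 28, 29, 32, 34], pivot at index 4


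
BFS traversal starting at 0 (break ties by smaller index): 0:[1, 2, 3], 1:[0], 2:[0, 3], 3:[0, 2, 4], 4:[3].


BFS queue: start with [0]
Visit order: [0, 1, 2, 3, 4]


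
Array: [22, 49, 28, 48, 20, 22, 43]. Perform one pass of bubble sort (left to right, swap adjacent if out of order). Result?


After one pass: [22, 28, 48, 20, 22, 43, 49]


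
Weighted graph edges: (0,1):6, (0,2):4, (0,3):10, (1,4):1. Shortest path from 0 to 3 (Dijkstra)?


Dijkstra from 0:
Distances: {0: 0, 1: 6, 2: 4, 3: 10, 4: 7}
Shortest distance to 3 = 10, path = [0, 3]


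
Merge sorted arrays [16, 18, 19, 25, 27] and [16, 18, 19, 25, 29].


Compare heads, take smaller each step.
Merged: [16, 16, 18, 18, 19, 19, 25, 25, 27, 29]


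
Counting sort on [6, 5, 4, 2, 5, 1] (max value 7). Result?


Count array: [0, 1, 1, 0, 1, 2, 1, 0]
Reconstruct: [1, 2, 4, 5, 5, 6]


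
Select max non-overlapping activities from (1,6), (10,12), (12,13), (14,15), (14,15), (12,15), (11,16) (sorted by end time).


Greedy: pick earliest-ending, then skip overlaps.
Selected (4 activities): [(1, 6), (10, 12), (12, 13), (14, 15)]


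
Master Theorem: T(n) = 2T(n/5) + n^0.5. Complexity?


a=2, b=5, c=0.5. log_5(2)=0.431 < c=0.5. Case 3: O(n^c) = O(sqrt(n))
Complexity: O(sqrt(n))


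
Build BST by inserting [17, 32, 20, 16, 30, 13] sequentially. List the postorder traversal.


Root = 17; build tree by BST insertion.
Postorder traversal: [13, 16, 30, 20, 32, 17]


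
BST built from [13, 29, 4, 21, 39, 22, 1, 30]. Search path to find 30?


BST root = 13
Search for 30: compare at each node
Path: [13, 29, 39, 30]


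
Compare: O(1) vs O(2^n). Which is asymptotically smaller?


constant grows slower than exponential
O(1) is asymptotically smaller; O(2^n) grows faster


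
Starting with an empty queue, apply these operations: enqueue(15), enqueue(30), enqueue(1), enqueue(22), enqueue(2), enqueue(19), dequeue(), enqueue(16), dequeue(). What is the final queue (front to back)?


enqueue(15) -> [15]
enqueue(30) -> [15, 30]
enqueue(1) -> [15, 30, 1]
enqueue(22) -> [15, 30, 1, 22]
enqueue(2) -> [15, 30, 1, 22, 2]
enqueue(19) -> [15, 30, 1, 22, 2, 19]
dequeue() returns 15 -> [30, 1, 22, 2, 19]
enqueue(16) -> [30, 1, 22, 2, 19, 16]
dequeue() returns 30 -> [1, 22, 2, 19, 16]
Final queue (front to back): [1, 22, 2, 19, 16]


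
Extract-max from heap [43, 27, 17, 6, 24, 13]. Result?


Max = 43
Replace root with last, heapify down
Resulting heap: [27, 24, 17, 6, 13]


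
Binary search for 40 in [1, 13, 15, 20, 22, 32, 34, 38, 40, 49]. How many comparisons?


Search for 40:
[0,9] mid=4 arr[4]=22
[5,9] mid=7 arr[7]=38
[8,9] mid=8 arr[8]=40
Total: 3 comparisons


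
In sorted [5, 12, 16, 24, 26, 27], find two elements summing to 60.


Two pointers: lo=0, hi=5
No pair sums to 60


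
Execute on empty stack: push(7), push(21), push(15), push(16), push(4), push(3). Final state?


push(7) -> [7]
push(21) -> [7, 21]
push(15) -> [7, 21, 15]
push(16) -> [7, 21, 15, 16]
push(4) -> [7, 21, 15, 16, 4]
push(3) -> [7, 21, 15, 16, 4, 3]
Final stack (bottom to top): [7, 21, 15, 16, 4, 3]


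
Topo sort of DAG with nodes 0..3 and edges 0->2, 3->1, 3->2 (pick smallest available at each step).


Kahn's algorithm, process smallest node first
Order: [0, 3, 1, 2]


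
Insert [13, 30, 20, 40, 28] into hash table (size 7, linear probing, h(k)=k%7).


Insertions: 13->slot 6; 30->slot 2; 20->slot 0; 40->slot 5; 28->slot 1
Table: [20, 28, 30, None, None, 40, 13]


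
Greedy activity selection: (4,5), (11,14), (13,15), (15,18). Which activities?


Greedy: pick earliest-ending, then skip overlaps.
Selected (3 activities): [(4, 5), (11, 14), (15, 18)]


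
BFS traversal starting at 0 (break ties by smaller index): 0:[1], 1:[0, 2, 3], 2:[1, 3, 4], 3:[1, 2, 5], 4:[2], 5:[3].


BFS queue: start with [0]
Visit order: [0, 1, 2, 3, 4, 5]


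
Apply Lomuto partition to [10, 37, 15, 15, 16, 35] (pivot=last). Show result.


Elements <= 35 go left of pivot.
Result: [10, 15, 15, 16, 35, 37], pivot at index 4


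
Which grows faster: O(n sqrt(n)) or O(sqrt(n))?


sublinear grows slower than n^1.5
O(sqrt(n)) is asymptotically smaller; O(n sqrt(n)) grows faster


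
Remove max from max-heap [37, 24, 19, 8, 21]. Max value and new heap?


Max = 37
Replace root with last, heapify down
Resulting heap: [24, 21, 19, 8]


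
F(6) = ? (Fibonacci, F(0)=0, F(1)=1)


F(n)=F(n-1)+F(n-2)
...F(4)=3, F(5)=5, F(6)=8


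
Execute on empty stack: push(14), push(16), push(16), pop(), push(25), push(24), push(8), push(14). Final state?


push(14) -> [14]
push(16) -> [14, 16]
push(16) -> [14, 16, 16]
pop() returns 16 -> [14, 16]
push(25) -> [14, 16, 25]
push(24) -> [14, 16, 25, 24]
push(8) -> [14, 16, 25, 24, 8]
push(14) -> [14, 16, 25, 24, 8, 14]
Final stack (bottom to top): [14, 16, 25, 24, 8, 14]


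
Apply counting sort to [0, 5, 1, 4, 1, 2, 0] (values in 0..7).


Count array: [2, 2, 1, 0, 1, 1, 0, 0]
Reconstruct: [0, 0, 1, 1, 2, 4, 5]


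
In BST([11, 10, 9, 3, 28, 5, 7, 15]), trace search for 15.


BST root = 11
Search for 15: compare at each node
Path: [11, 28, 15]


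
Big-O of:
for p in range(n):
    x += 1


Per nesting level: O(n) = O(n)
Complexity: O(n)


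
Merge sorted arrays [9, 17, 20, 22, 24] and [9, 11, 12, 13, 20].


Compare heads, take smaller each step.
Merged: [9, 9, 11, 12, 13, 17, 20, 20, 22, 24]


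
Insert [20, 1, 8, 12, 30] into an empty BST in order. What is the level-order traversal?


Root = 20; build tree by BST insertion.
Level-Order traversal: [20, 1, 30, 8, 12]
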